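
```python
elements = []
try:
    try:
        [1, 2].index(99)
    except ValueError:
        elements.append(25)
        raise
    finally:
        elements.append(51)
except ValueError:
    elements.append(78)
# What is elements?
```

Step-by-step execution trace:
1. Inner try: `[1, 2].index(99)` raises ValueError.
2. Inner `except ValueError` matches → `elements.append(25)` → elements = [25].
3. bare `raise` re-raises ValueError.
4. Inner `finally` runs during unwinding: `elements.append(51)` → elements = [25, 51].
5. Outer `except ValueError` matches → `elements.append(78)` → elements = [25, 51, 78].
Result: [25, 51, 78]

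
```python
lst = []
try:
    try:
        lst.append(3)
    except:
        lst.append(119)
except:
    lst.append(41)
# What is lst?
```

Step-by-step execution trace:
1. Inner try: `lst.append(3)` → lst = [3]. No exception raised.
2. Inner `except` is skipped.
3. Inner try completes normally; outer `except` is skipped.
Result: [3]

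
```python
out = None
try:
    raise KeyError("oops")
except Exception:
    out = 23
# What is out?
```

Step-by-step execution trace:
1. `raise KeyError(...)` raises KeyError.
2. `except Exception` matches (KeyError is a subclass of Exception) → out = 23.
Result: 23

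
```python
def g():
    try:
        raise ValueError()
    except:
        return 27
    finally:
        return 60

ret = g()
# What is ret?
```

Step-by-step execution trace:
1. `g()` enters try: `raise ValueError()` raises ValueError.
2. bare `except` matches → `return 27` sets pending return value 27.
3. Before returning, `finally: return 60` runs and overrides the pending return.
4. g() returns 60 → ret = 60.
Result: 60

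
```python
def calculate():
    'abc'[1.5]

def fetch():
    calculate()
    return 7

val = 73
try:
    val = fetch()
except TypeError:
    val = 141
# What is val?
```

Step-by-step execution trace:
1. val starts at 73.
2. try: `fetch()` calls `calculate()`.
3. `calculate()` evaluates `'abc'[1.5]`, which raises TypeError; it propagates through fetch (uncaught).
4. `return 7` in fetch is not reached; the assignment to val does not complete.
5. `except TypeError` matches → val = 141.
Result: 141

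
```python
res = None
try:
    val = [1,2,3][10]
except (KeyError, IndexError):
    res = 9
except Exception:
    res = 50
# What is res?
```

Step-by-step execution trace:
1. `val = [1,2,3][10]` raises IndexError.
2. `except (KeyError, IndexError)` matches (IndexError is in the tuple) → res = 9.
3. `except Exception` is not reached.
Result: 9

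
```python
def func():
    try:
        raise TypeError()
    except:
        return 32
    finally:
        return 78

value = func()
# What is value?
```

Step-by-step execution trace:
1. `func()` enters try: `raise TypeError()` raises TypeError.
2. bare `except` matches → `return 32` sets pending return value 32.
3. Before returning, `finally: return 78` runs and overrides the pending return.
4. func() returns 78 → value = 78.
Result: 78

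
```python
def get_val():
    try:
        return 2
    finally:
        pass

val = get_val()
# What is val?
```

Step-by-step execution trace:
1. `get_val()` enters try: `return 2` sets pending return value 2.
2. Before returning, `finally: pass` runs (no effect).
3. get_val() returns 2 → val = 2.
Result: 2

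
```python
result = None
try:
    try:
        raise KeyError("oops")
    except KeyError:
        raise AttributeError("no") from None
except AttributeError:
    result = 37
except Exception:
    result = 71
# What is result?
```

Step-by-step execution trace:
1. Inner try raises KeyError; inner `except KeyError` catches it.
2. `raise AttributeError(...) from None` raises AttributeError (from None suppresses __context__, but the active exception is still AttributeError).
3. Outer `except AttributeError` matches → result = 37.
4. `except Exception` is not reached.
Result: 37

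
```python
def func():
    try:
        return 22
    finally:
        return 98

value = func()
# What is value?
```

Step-by-step execution trace:
1. `func()` enters try: `return 22` sets pending return value 22.
2. Before returning, `finally: return 98` runs and overrides the pending return.
3. func() returns 98 → value = 98.
Result: 98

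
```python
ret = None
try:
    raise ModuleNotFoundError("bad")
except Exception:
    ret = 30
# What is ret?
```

Step-by-step execution trace:
1. `raise ModuleNotFoundError(...)` raises ModuleNotFoundError.
2. `except Exception` matches (ModuleNotFoundError is a subclass of Exception) → ret = 30.
Result: 30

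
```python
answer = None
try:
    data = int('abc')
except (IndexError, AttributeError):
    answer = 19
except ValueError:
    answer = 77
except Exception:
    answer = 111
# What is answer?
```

Step-by-step execution trace:
1. `data = int('abc')` raises ValueError.
2. `except (IndexError, AttributeError)` does not match ValueError; skipped.
3. `except ValueError` matches (exact type match) → answer = 77.
4. `except Exception` is not reached.
Result: 77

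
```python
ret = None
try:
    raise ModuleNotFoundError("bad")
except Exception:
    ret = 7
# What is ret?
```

Step-by-step execution trace:
1. `raise ModuleNotFoundError(...)` raises ModuleNotFoundError.
2. `except Exception` matches (ModuleNotFoundError is a subclass of Exception) → ret = 7.
Result: 7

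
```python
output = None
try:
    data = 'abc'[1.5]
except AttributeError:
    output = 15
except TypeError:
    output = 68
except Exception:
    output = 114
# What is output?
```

Step-by-step execution trace:
1. `data = 'abc'[1.5]` raises TypeError.
2. `except AttributeError` does not match TypeError; skipped.
3. `except TypeError` matches → output = 68.
4. Remaining except clauses are skipped.
Result: 68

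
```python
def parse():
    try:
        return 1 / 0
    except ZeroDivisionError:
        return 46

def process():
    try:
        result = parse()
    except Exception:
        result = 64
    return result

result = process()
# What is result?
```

Step-by-step execution trace:
1. `process()` calls `parse()`.
2. In parse: `1 / 0` raises ZeroDivisionError; `except ZeroDivisionError` catches it → returns 46.
3. In process: `result = parse()` → result = 46. No exception reaches process.
4. `except Exception` is skipped; process returns 46.
5. result = 46.
Result: 46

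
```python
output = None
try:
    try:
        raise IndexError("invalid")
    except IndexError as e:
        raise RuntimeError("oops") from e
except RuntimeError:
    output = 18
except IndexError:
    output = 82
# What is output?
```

Step-by-step execution trace:
1. Inner try raises IndexError; inner `except IndexError as e` catches it.
2. `raise RuntimeError(...) from e` raises RuntimeError (IndexError is attached as __cause__, but only RuntimeError is active).
3. Outer `except RuntimeError` matches → output = 18.
4. `except IndexError` is not reached.
Result: 18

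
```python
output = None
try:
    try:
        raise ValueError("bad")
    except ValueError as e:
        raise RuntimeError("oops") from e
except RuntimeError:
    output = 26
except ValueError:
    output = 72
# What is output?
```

Step-by-step execution trace:
1. Inner try raises ValueError; inner `except ValueError as e` catches it.
2. `raise RuntimeError(...) from e` raises RuntimeError (ValueError is attached as __cause__, but only RuntimeError is active).
3. Outer `except RuntimeError` matches → output = 26.
4. `except ValueError` is not reached.
Result: 26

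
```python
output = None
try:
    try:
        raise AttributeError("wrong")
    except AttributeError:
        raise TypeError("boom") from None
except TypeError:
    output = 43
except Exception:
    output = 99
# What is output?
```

Step-by-step execution trace:
1. Inner try raises AttributeError; inner `except AttributeError` catches it.
2. `raise TypeError(...) from None` raises TypeError (from None suppresses __context__, but the active exception is still TypeError).
3. Outer `except TypeError` matches → output = 43.
4. `except Exception` is not reached.
Result: 43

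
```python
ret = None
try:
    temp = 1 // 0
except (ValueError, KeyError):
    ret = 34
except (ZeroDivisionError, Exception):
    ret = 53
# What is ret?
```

Step-by-step execution trace:
1. `temp = 1 // 0` raises ZeroDivisionError.
2. `except (ValueError, KeyError)` does not match ZeroDivisionError; skipped.
3. `except (ZeroDivisionError, Exception)` matches (ZeroDivisionError is in the tuple) → ret = 53.
Result: 53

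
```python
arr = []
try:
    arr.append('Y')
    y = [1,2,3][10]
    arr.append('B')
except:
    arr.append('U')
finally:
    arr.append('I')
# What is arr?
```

Step-by-step execution trace:
1. try: `arr.append('Y')` → arr = ['Y'].
2. `y = [1,2,3][10]` raises IndexError; `arr.append('B')` is not reached.
3. bare `except` matches → `arr.append('U')` → arr = ['Y', 'U'].
4. finally always runs: `arr.append('I')` → arr = ['Y', 'U', 'I'].
Result: ['Y', 'U', 'I']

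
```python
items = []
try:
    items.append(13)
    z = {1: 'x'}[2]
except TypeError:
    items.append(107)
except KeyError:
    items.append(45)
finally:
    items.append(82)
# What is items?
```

Step-by-step execution trace:
1. try: `items.append(13)` → items = [13].
2. `z = {1: 'x'}[2]` raises KeyError.
3. `except TypeError` does not match KeyError; skipped.
4. `except KeyError` matches → `items.append(45)` → items = [13, 45].
5. finally always runs: `items.append(82)` → items = [13, 45, 82].
Result: [13, 45, 82]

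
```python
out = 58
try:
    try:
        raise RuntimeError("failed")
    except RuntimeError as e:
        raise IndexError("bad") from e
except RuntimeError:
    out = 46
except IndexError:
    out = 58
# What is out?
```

Step-by-step execution trace:
1. Inner try raises RuntimeError; inner `except RuntimeError as e` catches it.
2. `raise IndexError(...) from e` raises IndexError (RuntimeError is attached as __cause__, but only IndexError is active).
3. Outer `except RuntimeError` does not match IndexError; skipped.
4. Outer `except IndexError` matches → out = 58.
Result: 58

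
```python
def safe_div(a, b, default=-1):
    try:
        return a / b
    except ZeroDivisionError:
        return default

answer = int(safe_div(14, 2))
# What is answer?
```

Step-by-step execution trace:
1. `safe_div(14, 2)` enters try: `return 14 / 2` → returns 7.0. No exception raised.
2. `except ZeroDivisionError` is skipped.
3. `int(7.0)` → 7 → answer = 7.
Result: 7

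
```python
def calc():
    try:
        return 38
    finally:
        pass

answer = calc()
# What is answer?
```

Step-by-step execution trace:
1. `calc()` enters try: `return 38` sets pending return value 38.
2. Before returning, `finally: pass` runs (no effect).
3. calc() returns 38 → answer = 38.
Result: 38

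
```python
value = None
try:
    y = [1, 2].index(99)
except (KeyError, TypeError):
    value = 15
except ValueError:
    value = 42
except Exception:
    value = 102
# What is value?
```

Step-by-step execution trace:
1. `y = [1, 2].index(99)` raises ValueError.
2. `except (KeyError, TypeError)` does not match ValueError; skipped.
3. `except ValueError` matches (exact type match) → value = 42.
4. `except Exception` is not reached.
Result: 42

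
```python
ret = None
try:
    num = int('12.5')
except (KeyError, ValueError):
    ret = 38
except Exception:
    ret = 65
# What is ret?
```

Step-by-step execution trace:
1. `num = int('12.5')` raises ValueError.
2. `except (KeyError, ValueError)` matches (ValueError is in the tuple) → ret = 38.
3. `except Exception` is not reached.
Result: 38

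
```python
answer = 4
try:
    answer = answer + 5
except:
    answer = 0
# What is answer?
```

Step-by-step execution trace:
1. answer starts at 4.
2. try: `answer = answer + 5` → answer = 9. No exception raised.
3. `except` is skipped.
Result: 9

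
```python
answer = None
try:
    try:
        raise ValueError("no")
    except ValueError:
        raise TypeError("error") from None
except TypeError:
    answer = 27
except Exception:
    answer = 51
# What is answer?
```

Step-by-step execution trace:
1. Inner try raises ValueError; inner `except ValueError` catches it.
2. `raise TypeError(...) from None` raises TypeError (from None suppresses __context__, but the active exception is still TypeError).
3. Outer `except TypeError` matches → answer = 27.
4. `except Exception` is not reached.
Result: 27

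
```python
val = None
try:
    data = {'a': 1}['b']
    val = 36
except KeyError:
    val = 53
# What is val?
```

Step-by-step execution trace:
1. `data = {'a': 1}['b']` raises KeyError.
2. `val = 36` is not reached.
3. `except KeyError` matches → val = 53.
Result: 53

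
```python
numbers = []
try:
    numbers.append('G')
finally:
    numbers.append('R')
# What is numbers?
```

Step-by-step execution trace:
1. try: `numbers.append('G')` → numbers = ['G'].
2. The try body completes without raising.
3. finally always runs: `numbers.append('R')` → numbers = ['G', 'R'].
Result: ['G', 'R']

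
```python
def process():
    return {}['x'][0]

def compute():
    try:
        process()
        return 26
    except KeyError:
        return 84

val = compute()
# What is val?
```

Step-by-step execution trace:
1. `compute()` calls `process()`.
2. `process()` evaluates `{}['x'][0]`, which raises KeyError; it propagates to the caller.
3. `return 26` is not reached.
4. `except KeyError` in compute matches → returns 84.
5. val = 84.
Result: 84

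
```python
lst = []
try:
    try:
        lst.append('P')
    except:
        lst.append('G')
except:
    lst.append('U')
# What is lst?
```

Step-by-step execution trace:
1. Inner try: `lst.append('P')` → lst = ['P']. No exception raised.
2. Inner `except` is skipped.
3. Inner try completes normally; outer `except` is skipped.
Result: ['P']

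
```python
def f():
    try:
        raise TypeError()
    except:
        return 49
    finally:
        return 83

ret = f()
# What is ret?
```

Step-by-step execution trace:
1. `f()` enters try: `raise TypeError()` raises TypeError.
2. bare `except` matches → `return 49` sets pending return value 49.
3. Before returning, `finally: return 83` runs and overrides the pending return.
4. f() returns 83 → ret = 83.
Result: 83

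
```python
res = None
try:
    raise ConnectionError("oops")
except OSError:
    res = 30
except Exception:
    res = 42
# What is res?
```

Step-by-step execution trace:
1. `raise ConnectionError(...)` raises ConnectionError.
2. `except OSError` matches (ConnectionError is a subclass of OSError) → res = 30.
3. `except Exception` is not reached.
Result: 30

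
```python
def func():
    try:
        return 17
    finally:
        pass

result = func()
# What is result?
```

Step-by-step execution trace:
1. `func()` enters try: `return 17` sets pending return value 17.
2. Before returning, `finally: pass` runs (no effect).
3. func() returns 17 → result = 17.
Result: 17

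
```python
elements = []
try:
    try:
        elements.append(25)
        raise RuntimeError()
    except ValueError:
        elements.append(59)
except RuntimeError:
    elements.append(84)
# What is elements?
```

Step-by-step execution trace:
1. Inner try: `elements.append(25)` → elements = [25].
2. `raise RuntimeError()` raises RuntimeError.
3. Inner `except ValueError` does not match RuntimeError; exception propagates to outer try.
4. Outer `except RuntimeError` matches → `elements.append(84)` → elements = [25, 84].
Result: [25, 84]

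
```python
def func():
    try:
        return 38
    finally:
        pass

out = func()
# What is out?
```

Step-by-step execution trace:
1. `func()` enters try: `return 38` sets pending return value 38.
2. Before returning, `finally: pass` runs (no effect).
3. func() returns 38 → out = 38.
Result: 38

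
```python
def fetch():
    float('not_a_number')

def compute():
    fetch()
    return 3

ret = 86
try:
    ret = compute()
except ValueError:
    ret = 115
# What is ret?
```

Step-by-step execution trace:
1. ret starts at 86.
2. try: `compute()` calls `fetch()`.
3. `fetch()` evaluates `float('not_a_number')`, which raises ValueError; it propagates through compute (uncaught).
4. `return 3` in compute is not reached; the assignment to ret does not complete.
5. `except ValueError` matches → ret = 115.
Result: 115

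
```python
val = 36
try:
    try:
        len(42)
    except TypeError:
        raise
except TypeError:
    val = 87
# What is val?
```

Step-by-step execution trace:
1. Inner try: `len(42)` raises TypeError.
2. Inner `except TypeError` matches; bare `raise` re-raises the same TypeError.
3. Outer `except TypeError` matches → val = 87.
Result: 87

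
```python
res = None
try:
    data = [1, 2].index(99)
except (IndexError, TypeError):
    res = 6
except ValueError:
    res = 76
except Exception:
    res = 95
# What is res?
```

Step-by-step execution trace:
1. `data = [1, 2].index(99)` raises ValueError.
2. `except (IndexError, TypeError)` does not match ValueError; skipped.
3. `except ValueError` matches (exact type match) → res = 76.
4. `except Exception` is not reached.
Result: 76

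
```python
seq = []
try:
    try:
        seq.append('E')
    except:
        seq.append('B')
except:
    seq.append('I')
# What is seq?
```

Step-by-step execution trace:
1. Inner try: `seq.append('E')` → seq = ['E']. No exception raised.
2. Inner `except` is skipped.
3. Inner try completes normally; outer `except` is skipped.
Result: ['E']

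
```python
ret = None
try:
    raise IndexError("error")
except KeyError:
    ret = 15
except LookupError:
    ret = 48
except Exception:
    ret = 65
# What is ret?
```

Step-by-step execution trace:
1. `raise IndexError(...)` raises IndexError.
2. `except KeyError` does not match (IndexError is not a subclass of KeyError); skipped.
3. `except LookupError` matches (IndexError is a subclass of LookupError) → ret = 48.
4. `except Exception` is not reached.
Result: 48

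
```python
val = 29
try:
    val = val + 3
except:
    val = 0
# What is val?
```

Step-by-step execution trace:
1. val starts at 29.
2. try: `val = val + 3` → val = 32. No exception raised.
3. `except` is skipped.
Result: 32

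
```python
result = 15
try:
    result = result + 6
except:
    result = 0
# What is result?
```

Step-by-step execution trace:
1. result starts at 15.
2. try: `result = result + 6` → result = 21. No exception raised.
3. `except` is skipped.
Result: 21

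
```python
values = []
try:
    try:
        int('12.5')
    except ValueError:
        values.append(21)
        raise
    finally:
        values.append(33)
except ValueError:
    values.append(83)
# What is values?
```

Step-by-step execution trace:
1. Inner try: `int('12.5')` raises ValueError.
2. Inner `except ValueError` matches → `values.append(21)` → values = [21].
3. bare `raise` re-raises ValueError.
4. Inner `finally` runs during unwinding: `values.append(33)` → values = [21, 33].
5. Outer `except ValueError` matches → `values.append(83)` → values = [21, 33, 83].
Result: [21, 33, 83]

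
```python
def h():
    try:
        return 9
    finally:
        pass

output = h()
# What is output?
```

Step-by-step execution trace:
1. `h()` enters try: `return 9` sets pending return value 9.
2. Before returning, `finally: pass` runs (no effect).
3. h() returns 9 → output = 9.
Result: 9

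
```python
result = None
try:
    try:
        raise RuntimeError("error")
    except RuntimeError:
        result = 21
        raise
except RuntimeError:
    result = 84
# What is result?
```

Step-by-step execution trace:
1. Inner try: `raise RuntimeError("error")` raises RuntimeError.
2. Inner `except RuntimeError` matches → result = 21.
3. bare `raise` re-raises the same RuntimeError.
4. Outer `except RuntimeError` matches → result = 84.
Result: 84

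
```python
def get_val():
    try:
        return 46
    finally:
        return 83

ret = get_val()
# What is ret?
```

Step-by-step execution trace:
1. `get_val()` enters try: `return 46` sets pending return value 46.
2. Before returning, `finally: return 83` runs and overrides the pending return.
3. get_val() returns 83 → ret = 83.
Result: 83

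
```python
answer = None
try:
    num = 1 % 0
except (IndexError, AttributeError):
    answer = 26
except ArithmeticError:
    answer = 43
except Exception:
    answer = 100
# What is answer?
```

Step-by-step execution trace:
1. `num = 1 % 0` raises ZeroDivisionError.
2. `except (IndexError, AttributeError)` does not match ZeroDivisionError; skipped.
3. `except ArithmeticError` matches (ZeroDivisionError is a subclass of ArithmeticError) → answer = 43.
4. `except Exception` is not reached.
Result: 43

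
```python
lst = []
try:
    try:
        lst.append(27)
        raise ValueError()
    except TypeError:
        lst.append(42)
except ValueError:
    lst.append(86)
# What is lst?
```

Step-by-step execution trace:
1. Inner try: `lst.append(27)` → lst = [27].
2. `raise ValueError()` raises ValueError.
3. Inner `except TypeError` does not match ValueError; exception propagates to outer try.
4. Outer `except ValueError` matches → `lst.append(86)` → lst = [27, 86].
Result: [27, 86]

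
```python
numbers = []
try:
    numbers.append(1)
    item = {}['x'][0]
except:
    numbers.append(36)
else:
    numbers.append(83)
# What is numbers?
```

Step-by-step execution trace:
1. try: `numbers.append(1)` → numbers = [1].
2. `item = {}['x'][0]` raises KeyError.
3. bare `except` matches → `numbers.append(36)` → numbers = [1, 36].
4. `else` is skipped (an exception was raised).
Result: [1, 36]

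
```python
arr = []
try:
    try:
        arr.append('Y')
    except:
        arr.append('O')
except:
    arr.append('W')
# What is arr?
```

Step-by-step execution trace:
1. Inner try: `arr.append('Y')` → arr = ['Y']. No exception raised.
2. Inner `except` is skipped.
3. Inner try completes normally; outer `except` is skipped.
Result: ['Y']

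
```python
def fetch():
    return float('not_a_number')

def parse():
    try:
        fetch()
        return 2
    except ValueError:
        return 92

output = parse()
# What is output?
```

Step-by-step execution trace:
1. `parse()` calls `fetch()`.
2. `fetch()` evaluates `float('not_a_number')`, which raises ValueError; it propagates to the caller.
3. `return 2` is not reached.
4. `except ValueError` in parse matches → returns 92.
5. output = 92.
Result: 92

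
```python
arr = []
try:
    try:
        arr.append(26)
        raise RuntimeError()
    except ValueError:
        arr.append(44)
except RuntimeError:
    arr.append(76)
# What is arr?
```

Step-by-step execution trace:
1. Inner try: `arr.append(26)` → arr = [26].
2. `raise RuntimeError()` raises RuntimeError.
3. Inner `except ValueError` does not match RuntimeError; exception propagates to outer try.
4. Outer `except RuntimeError` matches → `arr.append(76)` → arr = [26, 76].
Result: [26, 76]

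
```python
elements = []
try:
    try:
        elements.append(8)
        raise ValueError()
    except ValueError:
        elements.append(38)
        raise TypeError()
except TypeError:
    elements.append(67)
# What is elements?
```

Step-by-step execution trace:
1. Inner try: `elements.append(8)` → elements = [8].
2. `raise ValueError()` raises ValueError.
3. Inner `except ValueError` matches → `elements.append(38)` → elements = [8, 38].
4. `raise TypeError()` raises TypeError; propagates to outer try.
5. Outer `except TypeError` matches → `elements.append(67)` → elements = [8, 38, 67].
Result: [8, 38, 67]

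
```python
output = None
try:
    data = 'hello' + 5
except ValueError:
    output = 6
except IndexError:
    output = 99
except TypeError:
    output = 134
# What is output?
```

Step-by-step execution trace:
1. `data = 'hello' + 5` raises TypeError.
2. `except ValueError` does not match TypeError; skipped.
3. `except IndexError` does not match TypeError; skipped.
4. `except TypeError` matches → output = 134.
Result: 134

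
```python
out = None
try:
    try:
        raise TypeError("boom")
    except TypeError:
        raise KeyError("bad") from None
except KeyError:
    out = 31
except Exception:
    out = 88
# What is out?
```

Step-by-step execution trace:
1. Inner try raises TypeError; inner `except TypeError` catches it.
2. `raise KeyError(...) from None` raises KeyError (from None suppresses __context__, but the active exception is still KeyError).
3. Outer `except KeyError` matches → out = 31.
4. `except Exception` is not reached.
Result: 31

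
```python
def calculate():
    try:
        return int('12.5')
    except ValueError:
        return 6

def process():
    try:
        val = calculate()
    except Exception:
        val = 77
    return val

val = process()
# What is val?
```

Step-by-step execution trace:
1. `process()` calls `calculate()`.
2. In calculate: `int('12.5')` raises ValueError; `except ValueError` catches it → returns 6.
3. In process: `val = calculate()` → val = 6. No exception reaches process.
4. `except Exception` is skipped; process returns 6.
5. val = 6.
Result: 6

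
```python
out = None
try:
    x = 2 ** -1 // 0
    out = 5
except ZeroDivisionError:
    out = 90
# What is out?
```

Step-by-step execution trace:
1. `x = 2 ** -1 // 0` raises ZeroDivisionError.
2. `out = 5` is not reached.
3. `except ZeroDivisionError` matches → out = 90.
Result: 90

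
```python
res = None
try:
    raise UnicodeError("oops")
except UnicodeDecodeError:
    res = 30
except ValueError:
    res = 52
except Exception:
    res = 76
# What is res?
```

Step-by-step execution trace:
1. `raise UnicodeError(...)` raises UnicodeError.
2. `except UnicodeDecodeError` does not match (UnicodeError is not a subclass of UnicodeDecodeError); skipped.
3. `except ValueError` matches (UnicodeError is a subclass of ValueError) → res = 52.
4. `except Exception` is not reached.
Result: 52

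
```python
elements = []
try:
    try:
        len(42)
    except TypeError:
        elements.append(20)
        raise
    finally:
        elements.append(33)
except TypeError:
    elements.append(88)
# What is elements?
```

Step-by-step execution trace:
1. Inner try: `len(42)` raises TypeError.
2. Inner `except TypeError` matches → `elements.append(20)` → elements = [20].
3. bare `raise` re-raises TypeError.
4. Inner `finally` runs during unwinding: `elements.append(33)` → elements = [20, 33].
5. Outer `except TypeError` matches → `elements.append(88)` → elements = [20, 33, 88].
Result: [20, 33, 88]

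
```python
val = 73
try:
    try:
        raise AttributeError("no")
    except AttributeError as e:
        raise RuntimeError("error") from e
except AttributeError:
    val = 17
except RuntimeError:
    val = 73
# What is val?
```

Step-by-step execution trace:
1. Inner try raises AttributeError; inner `except AttributeError as e` catches it.
2. `raise RuntimeError(...) from e` raises RuntimeError (AttributeError is attached as __cause__, but only RuntimeError is active).
3. Outer `except AttributeError` does not match RuntimeError; skipped.
4. Outer `except RuntimeError` matches → val = 73.
Result: 73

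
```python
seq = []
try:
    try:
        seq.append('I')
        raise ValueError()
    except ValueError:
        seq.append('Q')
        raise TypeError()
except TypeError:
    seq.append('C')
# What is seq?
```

Step-by-step execution trace:
1. Inner try: `seq.append('I')` → seq = ['I'].
2. `raise ValueError()` raises ValueError.
3. Inner `except ValueError` matches → `seq.append('Q')` → seq = ['I', 'Q'].
4. `raise TypeError()` raises TypeError; propagates to outer try.
5. Outer `except TypeError` matches → `seq.append('C')` → seq = ['I', 'Q', 'C'].
Result: ['I', 'Q', 'C']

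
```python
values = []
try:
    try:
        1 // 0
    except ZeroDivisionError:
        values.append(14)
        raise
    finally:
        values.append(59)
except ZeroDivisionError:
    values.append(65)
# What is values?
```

Step-by-step execution trace:
1. Inner try: `1 // 0` raises ZeroDivisionError.
2. Inner `except ZeroDivisionError` matches → `values.append(14)` → values = [14].
3. bare `raise` re-raises ZeroDivisionError.
4. Inner `finally` runs during unwinding: `values.append(59)` → values = [14, 59].
5. Outer `except ZeroDivisionError` matches → `values.append(65)` → values = [14, 59, 65].
Result: [14, 59, 65]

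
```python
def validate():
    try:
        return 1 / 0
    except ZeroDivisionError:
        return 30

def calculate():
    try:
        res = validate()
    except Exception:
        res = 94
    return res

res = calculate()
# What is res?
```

Step-by-step execution trace:
1. `calculate()` calls `validate()`.
2. In validate: `1 / 0` raises ZeroDivisionError; `except ZeroDivisionError` catches it → returns 30.
3. In calculate: `res = validate()` → res = 30. No exception reaches calculate.
4. `except Exception` is skipped; calculate returns 30.
5. res = 30.
Result: 30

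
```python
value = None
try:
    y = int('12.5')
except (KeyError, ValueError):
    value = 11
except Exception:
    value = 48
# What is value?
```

Step-by-step execution trace:
1. `y = int('12.5')` raises ValueError.
2. `except (KeyError, ValueError)` matches (ValueError is in the tuple) → value = 11.
3. `except Exception` is not reached.
Result: 11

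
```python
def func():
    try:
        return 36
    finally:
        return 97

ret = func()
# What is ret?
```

Step-by-step execution trace:
1. `func()` enters try: `return 36` sets pending return value 36.
2. Before returning, `finally: return 97` runs and overrides the pending return.
3. func() returns 97 → ret = 97.
Result: 97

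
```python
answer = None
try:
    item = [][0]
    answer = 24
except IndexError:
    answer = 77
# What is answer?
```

Step-by-step execution trace:
1. `item = [][0]` raises IndexError.
2. `answer = 24` is not reached.
3. `except IndexError` matches → answer = 77.
Result: 77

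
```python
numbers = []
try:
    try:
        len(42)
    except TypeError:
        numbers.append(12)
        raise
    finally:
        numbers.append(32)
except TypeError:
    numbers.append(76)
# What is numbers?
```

Step-by-step execution trace:
1. Inner try: `len(42)` raises TypeError.
2. Inner `except TypeError` matches → `numbers.append(12)` → numbers = [12].
3. bare `raise` re-raises TypeError.
4. Inner `finally` runs during unwinding: `numbers.append(32)` → numbers = [12, 32].
5. Outer `except TypeError` matches → `numbers.append(76)` → numbers = [12, 32, 76].
Result: [12, 32, 76]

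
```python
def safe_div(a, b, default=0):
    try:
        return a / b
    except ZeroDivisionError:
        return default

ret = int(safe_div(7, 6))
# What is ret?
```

Step-by-step execution trace:
1. `safe_div(7, 6)` enters try: `return 7 / 6` → returns 1.1666666666666667. No exception raised.
2. `except ZeroDivisionError` is skipped.
3. `int(1.1666666666666667)` → 1 → ret = 1.
Result: 1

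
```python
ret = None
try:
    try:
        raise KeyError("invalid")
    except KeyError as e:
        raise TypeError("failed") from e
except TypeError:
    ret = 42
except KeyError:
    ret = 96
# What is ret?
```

Step-by-step execution trace:
1. Inner try raises KeyError; inner `except KeyError as e` catches it.
2. `raise TypeError(...) from e` raises TypeError (KeyError is attached as __cause__, but only TypeError is active).
3. Outer `except TypeError` matches → ret = 42.
4. `except KeyError` is not reached.
Result: 42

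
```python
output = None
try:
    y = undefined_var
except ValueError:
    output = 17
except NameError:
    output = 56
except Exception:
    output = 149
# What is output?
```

Step-by-step execution trace:
1. `y = undefined_var` raises NameError.
2. `except ValueError` does not match NameError; skipped.
3. `except NameError` matches → output = 56.
4. Remaining except clauses are skipped.
Result: 56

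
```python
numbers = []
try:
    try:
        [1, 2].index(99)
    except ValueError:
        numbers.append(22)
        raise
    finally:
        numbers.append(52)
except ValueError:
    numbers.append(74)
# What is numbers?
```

Step-by-step execution trace:
1. Inner try: `[1, 2].index(99)` raises ValueError.
2. Inner `except ValueError` matches → `numbers.append(22)` → numbers = [22].
3. bare `raise` re-raises ValueError.
4. Inner `finally` runs during unwinding: `numbers.append(52)` → numbers = [22, 52].
5. Outer `except ValueError` matches → `numbers.append(74)` → numbers = [22, 52, 74].
Result: [22, 52, 74]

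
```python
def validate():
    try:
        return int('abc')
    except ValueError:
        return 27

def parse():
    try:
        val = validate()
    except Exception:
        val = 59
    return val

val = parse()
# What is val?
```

Step-by-step execution trace:
1. `parse()` calls `validate()`.
2. In validate: `int('abc')` raises ValueError; `except ValueError` catches it → returns 27.
3. In parse: `val = validate()` → val = 27. No exception reaches parse.
4. `except Exception` is skipped; parse returns 27.
5. val = 27.
Result: 27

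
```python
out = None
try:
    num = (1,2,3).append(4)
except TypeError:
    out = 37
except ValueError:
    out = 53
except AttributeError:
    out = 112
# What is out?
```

Step-by-step execution trace:
1. `num = (1,2,3).append(4)` raises AttributeError.
2. `except TypeError` does not match AttributeError; skipped.
3. `except ValueError` does not match AttributeError; skipped.
4. `except AttributeError` matches → out = 112.
Result: 112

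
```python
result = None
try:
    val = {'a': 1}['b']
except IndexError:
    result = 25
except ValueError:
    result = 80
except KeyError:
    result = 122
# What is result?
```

Step-by-step execution trace:
1. `val = {'a': 1}['b']` raises KeyError.
2. `except IndexError` does not match KeyError; skipped.
3. `except ValueError` does not match KeyError; skipped.
4. `except KeyError` matches → result = 122.
Result: 122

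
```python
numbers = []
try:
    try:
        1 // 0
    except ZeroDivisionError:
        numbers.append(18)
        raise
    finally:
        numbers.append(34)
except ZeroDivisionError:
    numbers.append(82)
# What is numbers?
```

Step-by-step execution trace:
1. Inner try: `1 // 0` raises ZeroDivisionError.
2. Inner `except ZeroDivisionError` matches → `numbers.append(18)` → numbers = [18].
3. bare `raise` re-raises ZeroDivisionError.
4. Inner `finally` runs during unwinding: `numbers.append(34)` → numbers = [18, 34].
5. Outer `except ZeroDivisionError` matches → `numbers.append(82)` → numbers = [18, 34, 82].
Result: [18, 34, 82]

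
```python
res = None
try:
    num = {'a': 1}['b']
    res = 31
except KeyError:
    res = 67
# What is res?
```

Step-by-step execution trace:
1. `num = {'a': 1}['b']` raises KeyError.
2. `res = 31` is not reached.
3. `except KeyError` matches → res = 67.
Result: 67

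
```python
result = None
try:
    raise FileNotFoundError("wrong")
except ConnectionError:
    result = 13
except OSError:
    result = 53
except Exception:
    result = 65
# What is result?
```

Step-by-step execution trace:
1. `raise FileNotFoundError(...)` raises FileNotFoundError.
2. `except ConnectionError` does not match (FileNotFoundError is not a subclass of ConnectionError); skipped.
3. `except OSError` matches (FileNotFoundError is a subclass of OSError) → result = 53.
4. `except Exception` is not reached.
Result: 53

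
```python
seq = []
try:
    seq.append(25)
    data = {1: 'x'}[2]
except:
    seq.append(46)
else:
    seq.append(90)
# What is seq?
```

Step-by-step execution trace:
1. try: `seq.append(25)` → seq = [25].
2. `data = {1: 'x'}[2]` raises KeyError.
3. bare `except` matches → `seq.append(46)` → seq = [25, 46].
4. `else` is skipped (an exception was raised).
Result: [25, 46]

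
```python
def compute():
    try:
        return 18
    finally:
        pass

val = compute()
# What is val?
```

Step-by-step execution trace:
1. `compute()` enters try: `return 18` sets pending return value 18.
2. Before returning, `finally: pass` runs (no effect).
3. compute() returns 18 → val = 18.
Result: 18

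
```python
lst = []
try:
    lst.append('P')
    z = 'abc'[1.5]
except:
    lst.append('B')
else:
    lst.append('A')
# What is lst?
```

Step-by-step execution trace:
1. try: `lst.append('P')` → lst = ['P'].
2. `z = 'abc'[1.5]` raises TypeError.
3. bare `except` matches → `lst.append('B')` → lst = ['P', 'B'].
4. `else` is skipped (an exception was raised).
Result: ['P', 'B']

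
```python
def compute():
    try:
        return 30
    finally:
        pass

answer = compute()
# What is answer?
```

Step-by-step execution trace:
1. `compute()` enters try: `return 30` sets pending return value 30.
2. Before returning, `finally: pass` runs (no effect).
3. compute() returns 30 → answer = 30.
Result: 30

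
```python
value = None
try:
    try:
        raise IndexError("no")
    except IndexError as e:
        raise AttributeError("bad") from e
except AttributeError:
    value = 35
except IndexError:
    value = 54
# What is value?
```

Step-by-step execution trace:
1. Inner try raises IndexError; inner `except IndexError as e` catches it.
2. `raise AttributeError(...) from e` raises AttributeError (IndexError is attached as __cause__, but only AttributeError is active).
3. Outer `except AttributeError` matches → value = 35.
4. `except IndexError` is not reached.
Result: 35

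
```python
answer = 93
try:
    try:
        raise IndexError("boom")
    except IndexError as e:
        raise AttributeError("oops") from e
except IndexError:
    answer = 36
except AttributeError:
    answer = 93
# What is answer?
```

Step-by-step execution trace:
1. Inner try raises IndexError; inner `except IndexError as e` catches it.
2. `raise AttributeError(...) from e` raises AttributeError (IndexError is attached as __cause__, but only AttributeError is active).
3. Outer `except IndexError` does not match AttributeError; skipped.
4. Outer `except AttributeError` matches → answer = 93.
Result: 93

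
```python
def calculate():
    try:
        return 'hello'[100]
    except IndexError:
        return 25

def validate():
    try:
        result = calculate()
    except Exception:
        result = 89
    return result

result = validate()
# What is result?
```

Step-by-step execution trace:
1. `validate()` calls `calculate()`.
2. In calculate: `'hello'[100]` raises IndexError; `except IndexError` catches it → returns 25.
3. In validate: `result = calculate()` → result = 25. No exception reaches validate.
4. `except Exception` is skipped; validate returns 25.
5. result = 25.
Result: 25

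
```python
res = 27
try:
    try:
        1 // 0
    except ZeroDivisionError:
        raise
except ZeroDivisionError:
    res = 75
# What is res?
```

Step-by-step execution trace:
1. Inner try: `1 // 0` raises ZeroDivisionError.
2. Inner `except ZeroDivisionError` matches; bare `raise` re-raises the same ZeroDivisionError.
3. Outer `except ZeroDivisionError` matches → res = 75.
Result: 75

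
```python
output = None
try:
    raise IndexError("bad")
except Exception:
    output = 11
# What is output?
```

Step-by-step execution trace:
1. `raise IndexError(...)` raises IndexError.
2. `except Exception` matches (IndexError is a subclass of Exception) → output = 11.
Result: 11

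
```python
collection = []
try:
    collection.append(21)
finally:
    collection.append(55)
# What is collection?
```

Step-by-step execution trace:
1. try: `collection.append(21)` → collection = [21].
2. The try body completes without raising.
3. finally always runs: `collection.append(55)` → collection = [21, 55].
Result: [21, 55]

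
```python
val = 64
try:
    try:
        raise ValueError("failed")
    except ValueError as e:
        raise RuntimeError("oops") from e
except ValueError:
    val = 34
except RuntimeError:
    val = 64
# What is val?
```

Step-by-step execution trace:
1. Inner try raises ValueError; inner `except ValueError as e` catches it.
2. `raise RuntimeError(...) from e` raises RuntimeError (ValueError is attached as __cause__, but only RuntimeError is active).
3. Outer `except ValueError` does not match RuntimeError; skipped.
4. Outer `except RuntimeError` matches → val = 64.
Result: 64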